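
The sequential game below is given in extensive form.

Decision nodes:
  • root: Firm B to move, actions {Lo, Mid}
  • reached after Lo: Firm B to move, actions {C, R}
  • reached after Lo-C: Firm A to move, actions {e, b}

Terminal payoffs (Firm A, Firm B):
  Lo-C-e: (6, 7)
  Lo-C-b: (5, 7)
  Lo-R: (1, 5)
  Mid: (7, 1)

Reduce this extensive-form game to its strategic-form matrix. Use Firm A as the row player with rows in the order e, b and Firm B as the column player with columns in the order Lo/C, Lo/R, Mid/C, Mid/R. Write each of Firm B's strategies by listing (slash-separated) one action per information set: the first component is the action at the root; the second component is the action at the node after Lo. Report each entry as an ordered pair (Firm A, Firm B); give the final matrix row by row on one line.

         Lo/C     Lo/R    Mid/C    Mid/R
   e    (6,7)    (1,5)    (7,1)    (7,1)
   b    (5,7)    (1,5)    (7,1)    (7,1)

e: (6,7) (1,5) (7,1) (7,1) | b: (5,7) (1,5) (7,1) (7,1)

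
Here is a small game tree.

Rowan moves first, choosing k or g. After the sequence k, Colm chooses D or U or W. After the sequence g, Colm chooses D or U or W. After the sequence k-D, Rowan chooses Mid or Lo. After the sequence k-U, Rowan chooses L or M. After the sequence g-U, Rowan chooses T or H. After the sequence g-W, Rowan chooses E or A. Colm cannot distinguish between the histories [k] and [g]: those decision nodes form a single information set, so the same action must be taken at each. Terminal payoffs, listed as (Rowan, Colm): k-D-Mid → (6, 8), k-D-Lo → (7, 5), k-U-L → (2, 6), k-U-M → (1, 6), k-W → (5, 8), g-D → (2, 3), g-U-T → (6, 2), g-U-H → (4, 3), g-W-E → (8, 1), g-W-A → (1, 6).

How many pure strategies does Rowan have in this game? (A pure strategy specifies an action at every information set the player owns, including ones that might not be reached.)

Rowan owns the root with actions {k, g} — two choices.
Rowan owns the node after k-D with actions {Mid, Lo} — two choices.
Rowan owns the node after k-U with actions {L, M} — two choices.
Rowan owns the node after g-U with actions {T, H} — two choices.
Rowan owns the node after g-W with actions {E, A} — two choices.
A pure strategy fixes one action at each information set independently, so the count is the product 2 × 2 × 2 × 2 × 2 = 32.
(For reference, Colm has 3 pure strategies, giving a 32×3 normal-form matrix.)

32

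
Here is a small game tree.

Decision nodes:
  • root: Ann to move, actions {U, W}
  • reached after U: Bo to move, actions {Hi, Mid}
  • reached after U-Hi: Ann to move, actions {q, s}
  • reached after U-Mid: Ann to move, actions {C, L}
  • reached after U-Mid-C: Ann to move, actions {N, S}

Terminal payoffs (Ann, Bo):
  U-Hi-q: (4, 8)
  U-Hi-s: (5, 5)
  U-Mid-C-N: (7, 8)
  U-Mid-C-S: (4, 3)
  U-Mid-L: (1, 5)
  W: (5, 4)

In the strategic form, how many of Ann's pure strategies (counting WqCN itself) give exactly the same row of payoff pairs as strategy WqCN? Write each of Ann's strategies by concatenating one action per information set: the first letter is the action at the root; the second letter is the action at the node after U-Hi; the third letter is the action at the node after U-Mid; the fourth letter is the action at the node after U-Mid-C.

Row for WqCN (columns Hi, Mid): (5,4) (5,4).
Under WqCN, Ann's choice at the node after U-Hi and at the node after U-Mid and at the node after U-Mid-C can never be reached regardless of what Bo does, so varying those choices leaves every outcome unchanged.
Holding the reachable choices fixed and varying the unreachable ones freely already gives 2 × 2 × 2 = 8 equivalent strategies.
No other strategy reproduces this row, so those 8 are the full class: WqCN, WqCS, WqLN, WqLS, WsCN, WsCS, WsLN, WsLS.

8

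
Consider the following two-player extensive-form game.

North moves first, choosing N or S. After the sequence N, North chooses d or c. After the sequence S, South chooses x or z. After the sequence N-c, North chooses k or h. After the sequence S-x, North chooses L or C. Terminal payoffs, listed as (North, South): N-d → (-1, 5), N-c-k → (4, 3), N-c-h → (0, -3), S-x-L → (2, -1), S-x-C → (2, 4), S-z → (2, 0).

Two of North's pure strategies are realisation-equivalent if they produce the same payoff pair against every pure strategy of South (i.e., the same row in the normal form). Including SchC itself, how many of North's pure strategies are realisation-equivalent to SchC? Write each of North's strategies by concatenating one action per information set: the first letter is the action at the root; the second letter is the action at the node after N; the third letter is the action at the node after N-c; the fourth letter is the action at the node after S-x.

Row for SchC (columns x, z): (2,4) (2,0).
Under SchC, North's choice at the node after N and at the node after N-c can never be reached regardless of what South does, so varying those choices leaves every outcome unchanged.
Holding the reachable choices fixed and varying the unreachable ones freely already gives 2 × 2 = 4 equivalent strategies.
No other strategy reproduces this row, so those 4 are the full class: SdkC, SdhC, SckC, SchC.

4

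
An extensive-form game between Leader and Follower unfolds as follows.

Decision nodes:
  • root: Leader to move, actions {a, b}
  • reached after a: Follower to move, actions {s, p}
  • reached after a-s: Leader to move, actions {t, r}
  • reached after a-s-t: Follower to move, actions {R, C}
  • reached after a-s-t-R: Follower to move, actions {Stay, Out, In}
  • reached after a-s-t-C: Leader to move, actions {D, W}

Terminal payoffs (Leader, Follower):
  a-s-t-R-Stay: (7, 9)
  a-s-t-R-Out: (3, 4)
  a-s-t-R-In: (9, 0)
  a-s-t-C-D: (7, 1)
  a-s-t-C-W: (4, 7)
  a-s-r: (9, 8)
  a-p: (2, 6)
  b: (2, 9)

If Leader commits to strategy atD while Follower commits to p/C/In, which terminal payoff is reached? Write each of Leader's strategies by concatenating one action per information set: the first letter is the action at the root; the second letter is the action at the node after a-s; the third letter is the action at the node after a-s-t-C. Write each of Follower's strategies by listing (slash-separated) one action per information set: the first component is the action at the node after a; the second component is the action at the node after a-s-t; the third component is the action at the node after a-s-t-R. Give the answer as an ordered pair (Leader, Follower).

(2, 6)

Trace the play path from the root:
  Leader plays a
  Follower plays p at [a]
→ terminal payoff (2, 6).
(Leader's choice at the node after a-s is never reached on this path, so it doesn't affect the outcome.)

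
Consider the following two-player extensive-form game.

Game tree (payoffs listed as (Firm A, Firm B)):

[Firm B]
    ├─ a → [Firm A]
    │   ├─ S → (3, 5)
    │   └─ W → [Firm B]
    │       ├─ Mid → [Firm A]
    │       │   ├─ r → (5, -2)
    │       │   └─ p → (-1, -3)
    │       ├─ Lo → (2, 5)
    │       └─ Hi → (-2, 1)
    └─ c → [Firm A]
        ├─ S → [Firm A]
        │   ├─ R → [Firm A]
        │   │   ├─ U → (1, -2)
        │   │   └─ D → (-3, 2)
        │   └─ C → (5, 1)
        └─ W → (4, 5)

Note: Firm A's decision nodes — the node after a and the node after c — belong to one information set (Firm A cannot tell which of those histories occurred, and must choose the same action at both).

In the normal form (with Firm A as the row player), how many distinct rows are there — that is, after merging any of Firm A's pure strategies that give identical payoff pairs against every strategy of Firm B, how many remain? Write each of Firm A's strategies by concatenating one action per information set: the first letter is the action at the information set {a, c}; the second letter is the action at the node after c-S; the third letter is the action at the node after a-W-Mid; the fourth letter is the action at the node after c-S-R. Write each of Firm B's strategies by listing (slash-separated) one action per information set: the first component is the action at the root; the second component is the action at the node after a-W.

Firm A has 16 pure strategies: SRrU, SRrD, SRpU, SRpD, SCrU, SCrD, SCpU, SCpD, WRrU, WRrD, WRpU, WRpD, WCrU, WCrD, WCpU, WCpD. Columns: a/Mid, a/Lo, a/Hi, c/Mid, c/Lo, c/Hi.
{SRrU, SRpU} → row (3,5) (3,5) (3,5) (1,-2) (1,-2) (1,-2)
{SRrD, SRpD} → row (3,5) (3,5) (3,5) (-3,2) (-3,2) (-3,2)
{SCrU, SCrD, SCpU, SCpD} → row (3,5) (3,5) (3,5) (5,1) (5,1) (5,1)
{WRrU, WRrD, WCrU, WCrD} → row (5,-2) (2,5) (-2,1) (4,5) (4,5) (4,5)
{WRpU, WRpD, WCpU, WCpD} → row (-1,-3) (2,5) (-2,1) (4,5) (4,5) (4,5)
That's 5 distinct rows out of 16 strategies.

5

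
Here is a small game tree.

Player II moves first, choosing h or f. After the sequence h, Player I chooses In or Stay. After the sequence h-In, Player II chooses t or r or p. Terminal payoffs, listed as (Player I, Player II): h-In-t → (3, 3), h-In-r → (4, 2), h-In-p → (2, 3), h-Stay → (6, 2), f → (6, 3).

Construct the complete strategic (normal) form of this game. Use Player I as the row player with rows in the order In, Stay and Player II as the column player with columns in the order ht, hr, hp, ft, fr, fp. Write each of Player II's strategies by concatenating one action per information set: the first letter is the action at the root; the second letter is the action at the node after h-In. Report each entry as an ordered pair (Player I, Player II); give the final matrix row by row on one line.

In: (3,3) (4,2) (2,3) (6,3) (6,3) (6,3) | Stay: (6,2) (6,2) (6,2) (6,3) (6,3) (6,3)

Row In: ht→(3,3), hr→(4,2), hp→(2,3), ft→(6,3), fr→(6,3), fp→(6,3)
Row Stay: ht→(6,2), hr→(6,2), hp→(6,2), ft→(6,3), fr→(6,3), fp→(6,3)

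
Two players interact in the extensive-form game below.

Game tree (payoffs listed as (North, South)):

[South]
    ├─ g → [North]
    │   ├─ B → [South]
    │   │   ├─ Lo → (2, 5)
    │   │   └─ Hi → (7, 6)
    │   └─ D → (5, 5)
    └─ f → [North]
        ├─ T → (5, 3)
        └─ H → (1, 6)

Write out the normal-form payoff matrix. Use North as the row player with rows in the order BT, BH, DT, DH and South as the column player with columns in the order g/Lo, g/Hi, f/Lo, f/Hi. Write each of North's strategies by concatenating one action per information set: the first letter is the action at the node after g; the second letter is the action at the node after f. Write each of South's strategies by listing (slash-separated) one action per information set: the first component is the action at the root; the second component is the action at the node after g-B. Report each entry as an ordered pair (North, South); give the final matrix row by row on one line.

         g/Lo     g/Hi     f/Lo     f/Hi
  BT    (2,5)    (7,6)    (5,3)    (5,3)
  BH    (2,5)    (7,6)    (1,6)    (1,6)
  DT    (5,5)    (5,5)    (5,3)    (5,3)
  DH    (5,5)    (5,5)    (1,6)    (1,6)

BT: (2,5) (7,6) (5,3) (5,3) | BH: (2,5) (7,6) (1,6) (1,6) | DT: (5,5) (5,5) (5,3) (5,3) | DH: (5,5) (5,5) (1,6) (1,6)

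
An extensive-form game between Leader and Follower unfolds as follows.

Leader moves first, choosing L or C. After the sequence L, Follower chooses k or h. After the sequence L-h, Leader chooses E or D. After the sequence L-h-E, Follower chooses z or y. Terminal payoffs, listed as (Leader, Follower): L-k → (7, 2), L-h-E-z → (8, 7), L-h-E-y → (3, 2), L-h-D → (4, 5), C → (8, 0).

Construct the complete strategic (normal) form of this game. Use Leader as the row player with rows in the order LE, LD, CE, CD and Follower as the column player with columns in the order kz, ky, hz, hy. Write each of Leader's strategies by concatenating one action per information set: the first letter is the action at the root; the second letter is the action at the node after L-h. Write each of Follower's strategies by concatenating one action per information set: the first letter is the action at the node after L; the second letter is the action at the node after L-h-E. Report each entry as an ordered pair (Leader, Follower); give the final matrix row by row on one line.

Row LE: kz→(7,2), ky→(7,2), hz→(8,7), hy→(3,2)
Row LD: kz→(7,2), ky→(7,2), hz→(4,5), hy→(4,5)
Row CE: kz→(8,0), ky→(8,0), hz→(8,0), hy→(8,0)
Row CD: kz→(8,0), ky→(8,0), hz→(8,0), hy→(8,0)

LE: (7,2) (7,2) (8,7) (3,2) | LD: (7,2) (7,2) (4,5) (4,5) | CE: (8,0) (8,0) (8,0) (8,0) | CD: (8,0) (8,0) (8,0) (8,0)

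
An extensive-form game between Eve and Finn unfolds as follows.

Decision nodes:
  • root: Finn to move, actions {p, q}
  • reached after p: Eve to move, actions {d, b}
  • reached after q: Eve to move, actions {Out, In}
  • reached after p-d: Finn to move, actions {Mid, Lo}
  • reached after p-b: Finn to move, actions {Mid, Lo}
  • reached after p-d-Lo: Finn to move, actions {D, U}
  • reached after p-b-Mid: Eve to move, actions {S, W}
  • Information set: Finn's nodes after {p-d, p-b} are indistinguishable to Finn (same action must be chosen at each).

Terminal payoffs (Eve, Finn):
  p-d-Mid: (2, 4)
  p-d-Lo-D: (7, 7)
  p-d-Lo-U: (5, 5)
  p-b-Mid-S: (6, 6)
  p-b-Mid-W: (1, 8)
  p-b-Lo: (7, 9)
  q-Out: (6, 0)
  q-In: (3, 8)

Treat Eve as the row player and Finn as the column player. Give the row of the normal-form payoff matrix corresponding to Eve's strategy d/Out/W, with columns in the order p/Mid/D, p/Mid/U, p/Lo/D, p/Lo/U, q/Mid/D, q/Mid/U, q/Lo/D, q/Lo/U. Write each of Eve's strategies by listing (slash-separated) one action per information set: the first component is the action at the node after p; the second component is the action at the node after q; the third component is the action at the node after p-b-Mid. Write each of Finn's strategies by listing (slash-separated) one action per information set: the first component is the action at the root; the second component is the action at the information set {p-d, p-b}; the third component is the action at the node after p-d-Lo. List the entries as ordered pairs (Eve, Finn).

vs p/Mid/D: Finn plays p → Eve plays d at [p] → Finn plays Mid at [p-d] → (2, 4)
vs p/Mid/U: Finn plays p → Eve plays d at [p] → Finn plays Mid at [p-d] → (2, 4)
vs p/Lo/D: Finn plays p → Eve plays d at [p] → Finn plays Lo at [p-d] → Finn plays D at [p-d-Lo] → (7, 7)
vs p/Lo/U: Finn plays p → Eve plays d at [p] → Finn plays Lo at [p-d] → Finn plays U at [p-d-Lo] → (5, 5)
vs q/Mid/D: Finn plays q → Eve plays Out at [q] → (6, 0)
vs q/Mid/U: Finn plays q → Eve plays Out at [q] → (6, 0)
vs q/Lo/D: Finn plays q → Eve plays Out at [q] → (6, 0)
vs q/Lo/U: Finn plays q → Eve plays Out at [q] → (6, 0)

(2,4) (2,4) (7,7) (5,5) (6,0) (6,0) (6,0) (6,0)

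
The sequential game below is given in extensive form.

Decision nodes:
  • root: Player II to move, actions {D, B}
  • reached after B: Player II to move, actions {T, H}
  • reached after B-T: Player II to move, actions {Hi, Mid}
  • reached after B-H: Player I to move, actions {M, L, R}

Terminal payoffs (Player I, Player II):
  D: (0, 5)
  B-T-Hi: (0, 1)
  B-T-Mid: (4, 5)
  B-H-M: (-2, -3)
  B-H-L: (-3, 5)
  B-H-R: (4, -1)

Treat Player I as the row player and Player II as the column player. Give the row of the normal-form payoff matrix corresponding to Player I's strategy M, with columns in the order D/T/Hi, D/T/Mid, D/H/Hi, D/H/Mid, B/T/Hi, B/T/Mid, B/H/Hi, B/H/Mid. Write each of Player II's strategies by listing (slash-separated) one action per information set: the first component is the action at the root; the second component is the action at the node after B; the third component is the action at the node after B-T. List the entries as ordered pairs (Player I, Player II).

(0,5) (0,5) (0,5) (0,5) (0,1) (4,5) (-2,-3) (-2,-3)

vs D/T/Hi: Player II plays D → (0, 5)
vs D/T/Mid: Player II plays D → (0, 5)
vs D/H/Hi: Player II plays D → (0, 5)
vs D/H/Mid: Player II plays D → (0, 5)
vs B/T/Hi: Player II plays B → Player II plays T at [B] → Player II plays Hi at [B-T] → (0, 1)
vs B/T/Mid: Player II plays B → Player II plays T at [B] → Player II plays Mid at [B-T] → (4, 5)
vs B/H/Hi: Player II plays B → Player II plays H at [B] → Player I plays M at [B-H] → (-2, -3)
vs B/H/Mid: Player II plays B → Player II plays H at [B] → Player I plays M at [B-H] → (-2, -3)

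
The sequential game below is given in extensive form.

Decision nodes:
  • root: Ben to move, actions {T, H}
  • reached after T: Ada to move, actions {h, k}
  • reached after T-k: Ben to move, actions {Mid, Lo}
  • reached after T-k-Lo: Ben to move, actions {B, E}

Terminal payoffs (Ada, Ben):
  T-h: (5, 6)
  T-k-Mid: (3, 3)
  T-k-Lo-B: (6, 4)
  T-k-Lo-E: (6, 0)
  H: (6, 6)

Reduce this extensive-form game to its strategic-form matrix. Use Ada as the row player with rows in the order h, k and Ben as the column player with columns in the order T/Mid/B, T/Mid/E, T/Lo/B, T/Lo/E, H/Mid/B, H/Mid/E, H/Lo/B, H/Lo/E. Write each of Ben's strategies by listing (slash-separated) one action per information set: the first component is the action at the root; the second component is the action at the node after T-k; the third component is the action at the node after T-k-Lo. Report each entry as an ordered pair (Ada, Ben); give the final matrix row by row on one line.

h: (5,6) (5,6) (5,6) (5,6) (6,6) (6,6) (6,6) (6,6) | k: (3,3) (3,3) (6,4) (6,0) (6,6) (6,6) (6,6) (6,6)

Row h: T/Mid/B→(5,6), T/Mid/E→(5,6), T/Lo/B→(5,6), T/Lo/E→(5,6), H/Mid/B→(6,6), H/Mid/E→(6,6), H/Lo/B→(6,6), H/Lo/E→(6,6)
Row k: T/Mid/B→(3,3), T/Mid/E→(3,3), T/Lo/B→(6,4), T/Lo/E→(6,0), H/Mid/B→(6,6), H/Mid/E→(6,6), H/Lo/B→(6,6), H/Lo/E→(6,6)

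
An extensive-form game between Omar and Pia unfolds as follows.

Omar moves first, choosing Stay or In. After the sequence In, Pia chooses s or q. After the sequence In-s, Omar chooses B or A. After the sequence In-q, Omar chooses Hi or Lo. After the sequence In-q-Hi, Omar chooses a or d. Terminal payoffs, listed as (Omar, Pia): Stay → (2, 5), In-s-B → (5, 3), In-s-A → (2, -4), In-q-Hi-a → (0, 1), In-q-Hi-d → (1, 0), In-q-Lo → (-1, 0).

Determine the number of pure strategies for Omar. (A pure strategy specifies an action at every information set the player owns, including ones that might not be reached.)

Omar owns the root with actions {Stay, In} — two choices.
Omar owns the node after In-s with actions {B, A} — two choices.
Omar owns the node after In-q with actions {Hi, Lo} — two choices.
Omar owns the node after In-q-Hi with actions {a, d} — two choices.
A pure strategy fixes one action at each information set independently, so the count is the product 2 × 2 × 2 × 2 = 16.
(For reference, Pia has 2 pure strategies, giving a 16×2 normal-form matrix.)

16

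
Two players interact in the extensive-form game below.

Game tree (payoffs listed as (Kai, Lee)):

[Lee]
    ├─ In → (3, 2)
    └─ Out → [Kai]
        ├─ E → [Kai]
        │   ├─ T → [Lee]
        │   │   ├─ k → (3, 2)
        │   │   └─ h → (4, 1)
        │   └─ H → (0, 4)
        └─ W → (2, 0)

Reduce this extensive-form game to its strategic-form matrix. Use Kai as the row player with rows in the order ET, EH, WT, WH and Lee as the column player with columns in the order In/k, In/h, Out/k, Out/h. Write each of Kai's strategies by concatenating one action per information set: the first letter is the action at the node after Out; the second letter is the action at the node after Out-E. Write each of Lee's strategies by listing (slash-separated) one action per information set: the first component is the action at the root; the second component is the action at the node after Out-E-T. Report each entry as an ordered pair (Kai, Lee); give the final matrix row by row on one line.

ET: (3,2) (3,2) (3,2) (4,1) | EH: (3,2) (3,2) (0,4) (0,4) | WT: (3,2) (3,2) (2,0) (2,0) | WH: (3,2) (3,2) (2,0) (2,0)

Row ET: In/k→(3,2), In/h→(3,2), Out/k→(3,2), Out/h→(4,1)
Row EH: In/k→(3,2), In/h→(3,2), Out/k→(0,4), Out/h→(0,4)
Row WT: In/k→(3,2), In/h→(3,2), Out/k→(2,0), Out/h→(2,0)
Row WH: In/k→(3,2), In/h→(3,2), Out/k→(2,0), Out/h→(2,0)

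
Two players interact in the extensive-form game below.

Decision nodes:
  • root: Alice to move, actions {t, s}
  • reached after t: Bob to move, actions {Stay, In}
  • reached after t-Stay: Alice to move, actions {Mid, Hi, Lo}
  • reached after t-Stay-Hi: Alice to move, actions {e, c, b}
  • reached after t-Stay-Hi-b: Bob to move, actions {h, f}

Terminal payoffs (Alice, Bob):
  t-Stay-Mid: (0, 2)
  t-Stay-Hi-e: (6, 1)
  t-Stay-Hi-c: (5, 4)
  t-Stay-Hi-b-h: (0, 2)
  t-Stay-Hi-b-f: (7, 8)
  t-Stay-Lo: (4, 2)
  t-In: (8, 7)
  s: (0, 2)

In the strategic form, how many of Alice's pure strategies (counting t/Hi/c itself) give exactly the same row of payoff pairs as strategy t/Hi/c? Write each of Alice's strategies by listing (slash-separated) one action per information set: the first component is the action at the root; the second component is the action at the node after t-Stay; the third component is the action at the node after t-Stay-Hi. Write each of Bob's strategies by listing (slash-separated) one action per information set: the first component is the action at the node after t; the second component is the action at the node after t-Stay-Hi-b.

1

Row for t/Hi/c (columns Stay/h, Stay/f, In/h, In/f): (5,4) (5,4) (8,7) (8,7).
Every one of Alice's information sets is on the play path for some reply by Bob when Alice follows t/Hi/c.
Changing the action at any of them therefore changes at least one column, so only t/Hi/c itself gives this row.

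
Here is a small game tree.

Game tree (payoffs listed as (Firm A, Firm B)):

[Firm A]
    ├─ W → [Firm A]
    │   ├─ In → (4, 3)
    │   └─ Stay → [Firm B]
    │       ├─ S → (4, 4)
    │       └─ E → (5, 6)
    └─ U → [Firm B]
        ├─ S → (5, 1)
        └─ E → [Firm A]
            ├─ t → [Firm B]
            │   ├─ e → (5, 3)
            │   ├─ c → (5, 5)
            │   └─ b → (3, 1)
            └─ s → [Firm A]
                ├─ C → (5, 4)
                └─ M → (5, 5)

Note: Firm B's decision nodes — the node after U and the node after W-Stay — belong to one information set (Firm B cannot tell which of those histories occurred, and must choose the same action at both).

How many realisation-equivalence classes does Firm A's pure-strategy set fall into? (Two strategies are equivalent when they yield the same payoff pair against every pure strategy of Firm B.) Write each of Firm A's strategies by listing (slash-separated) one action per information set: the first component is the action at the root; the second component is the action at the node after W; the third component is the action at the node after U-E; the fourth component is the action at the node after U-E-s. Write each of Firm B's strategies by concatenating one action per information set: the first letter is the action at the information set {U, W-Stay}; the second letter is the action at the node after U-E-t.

5

Firm A has 16 pure strategies: W/In/t/C, W/In/t/M, W/In/s/C, W/In/s/M, W/Stay/t/C, W/Stay/t/M, W/Stay/s/C, W/Stay/s/M, U/In/t/C, U/In/t/M, U/In/s/C, U/In/s/M, U/Stay/t/C, U/Stay/t/M, U/Stay/s/C, U/Stay/s/M. Columns: Se, Sc, Sb, Ee, Ec, Eb.
{W/In/t/C, W/In/t/M, W/In/s/C, W/In/s/M} → row (4,3) (4,3) (4,3) (4,3) (4,3) (4,3)
{W/Stay/t/C, W/Stay/t/M, W/Stay/s/C, W/Stay/s/M} → row (4,4) (4,4) (4,4) (5,6) (5,6) (5,6)
{U/In/t/C, U/In/t/M, U/Stay/t/C, U/Stay/t/M} → row (5,1) (5,1) (5,1) (5,3) (5,5) (3,1)
{U/In/s/C, U/Stay/s/C} → row (5,1) (5,1) (5,1) (5,4) (5,4) (5,4)
{U/In/s/M, U/Stay/s/M} → row (5,1) (5,1) (5,1) (5,5) (5,5) (5,5)
That's 5 distinct rows out of 16 strategies.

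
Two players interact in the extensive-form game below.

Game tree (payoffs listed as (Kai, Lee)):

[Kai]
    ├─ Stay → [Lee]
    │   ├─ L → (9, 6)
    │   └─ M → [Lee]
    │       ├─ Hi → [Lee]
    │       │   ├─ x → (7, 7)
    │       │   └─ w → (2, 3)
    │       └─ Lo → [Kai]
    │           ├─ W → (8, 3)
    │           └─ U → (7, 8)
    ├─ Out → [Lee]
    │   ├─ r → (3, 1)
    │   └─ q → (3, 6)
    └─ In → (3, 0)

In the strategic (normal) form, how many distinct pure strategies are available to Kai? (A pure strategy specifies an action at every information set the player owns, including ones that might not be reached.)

6

Kai owns the root with actions {Stay, Out, In} — three choices.
Kai owns the node after Stay-M-Lo with actions {W, U} — two choices.
A pure strategy fixes one action at each information set independently, so the count is the product 3 × 2 = 6.
(For reference, Lee has 16 pure strategies, giving a 6×16 normal-form matrix.)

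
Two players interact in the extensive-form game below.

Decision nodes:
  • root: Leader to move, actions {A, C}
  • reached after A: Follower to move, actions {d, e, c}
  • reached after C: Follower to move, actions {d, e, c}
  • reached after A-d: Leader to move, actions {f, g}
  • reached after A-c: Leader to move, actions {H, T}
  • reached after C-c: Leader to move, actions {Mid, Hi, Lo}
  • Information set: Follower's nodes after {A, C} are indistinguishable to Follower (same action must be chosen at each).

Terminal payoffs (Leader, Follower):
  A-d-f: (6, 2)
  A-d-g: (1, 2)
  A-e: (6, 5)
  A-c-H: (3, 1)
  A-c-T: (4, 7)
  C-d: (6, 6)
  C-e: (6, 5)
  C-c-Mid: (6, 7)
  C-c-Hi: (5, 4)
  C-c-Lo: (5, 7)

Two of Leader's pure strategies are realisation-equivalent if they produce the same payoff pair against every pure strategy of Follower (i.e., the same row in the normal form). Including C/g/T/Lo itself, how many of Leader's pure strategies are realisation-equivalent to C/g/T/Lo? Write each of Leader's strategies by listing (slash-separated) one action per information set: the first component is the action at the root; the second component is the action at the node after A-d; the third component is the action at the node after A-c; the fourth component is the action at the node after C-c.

Row for C/g/T/Lo (columns d, e, c): (6,6) (6,5) (5,7).
Under C/g/T/Lo, Leader's choice at the node after A-d and at the node after A-c can never be reached regardless of what Follower does, so varying those choices leaves every outcome unchanged.
Holding the reachable choices fixed and varying the unreachable ones freely already gives 2 × 2 = 4 equivalent strategies.
No other strategy reproduces this row, so those 4 are the full class: C/f/H/Lo, C/f/T/Lo, C/g/H/Lo, C/g/T/Lo.

4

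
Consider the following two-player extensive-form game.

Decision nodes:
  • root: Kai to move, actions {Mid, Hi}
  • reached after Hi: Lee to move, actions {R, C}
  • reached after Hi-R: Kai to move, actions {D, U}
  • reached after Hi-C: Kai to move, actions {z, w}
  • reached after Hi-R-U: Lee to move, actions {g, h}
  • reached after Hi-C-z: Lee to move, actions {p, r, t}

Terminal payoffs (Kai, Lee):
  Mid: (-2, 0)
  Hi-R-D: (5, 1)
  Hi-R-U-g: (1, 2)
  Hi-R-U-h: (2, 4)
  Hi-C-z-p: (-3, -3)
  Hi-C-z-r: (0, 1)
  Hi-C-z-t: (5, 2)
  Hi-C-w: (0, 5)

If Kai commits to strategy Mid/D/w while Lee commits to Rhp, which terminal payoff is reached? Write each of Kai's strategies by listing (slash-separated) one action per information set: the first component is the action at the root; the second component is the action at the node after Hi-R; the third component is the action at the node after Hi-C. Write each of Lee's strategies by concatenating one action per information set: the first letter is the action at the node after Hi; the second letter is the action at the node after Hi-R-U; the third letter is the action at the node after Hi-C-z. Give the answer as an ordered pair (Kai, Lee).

Trace the play path from the root:
  Kai plays Mid
→ terminal payoff (-2, 0).
(Kai's choice at the node after Hi-R is never reached on this path, so it doesn't affect the outcome.)

(-2, 0)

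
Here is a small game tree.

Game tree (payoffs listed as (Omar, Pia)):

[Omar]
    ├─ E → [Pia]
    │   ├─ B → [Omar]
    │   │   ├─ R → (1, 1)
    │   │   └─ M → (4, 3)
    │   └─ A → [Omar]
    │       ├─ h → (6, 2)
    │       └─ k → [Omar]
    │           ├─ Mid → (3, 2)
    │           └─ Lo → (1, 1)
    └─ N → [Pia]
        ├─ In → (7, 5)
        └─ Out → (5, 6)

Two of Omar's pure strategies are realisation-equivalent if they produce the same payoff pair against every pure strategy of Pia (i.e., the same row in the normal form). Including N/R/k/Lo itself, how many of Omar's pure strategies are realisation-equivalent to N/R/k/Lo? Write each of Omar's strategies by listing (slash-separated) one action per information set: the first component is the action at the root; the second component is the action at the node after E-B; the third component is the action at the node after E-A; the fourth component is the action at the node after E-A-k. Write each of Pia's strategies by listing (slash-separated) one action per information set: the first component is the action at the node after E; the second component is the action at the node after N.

8

Row for N/R/k/Lo (columns B/In, B/Out, A/In, A/Out): (7,5) (5,6) (7,5) (5,6).
Under N/R/k/Lo, Omar's choice at the node after E-B and at the node after E-A and at the node after E-A-k can never be reached regardless of what Pia does, so varying those choices leaves every outcome unchanged.
Holding the reachable choices fixed and varying the unreachable ones freely already gives 2 × 2 × 2 = 8 equivalent strategies.
No other strategy reproduces this row, so those 8 are the full class: N/R/h/Mid, N/R/h/Lo, N/R/k/Mid, N/R/k/Lo, N/M/h/Mid, N/M/h/Lo, N/M/k/Mid, N/M/k/Lo.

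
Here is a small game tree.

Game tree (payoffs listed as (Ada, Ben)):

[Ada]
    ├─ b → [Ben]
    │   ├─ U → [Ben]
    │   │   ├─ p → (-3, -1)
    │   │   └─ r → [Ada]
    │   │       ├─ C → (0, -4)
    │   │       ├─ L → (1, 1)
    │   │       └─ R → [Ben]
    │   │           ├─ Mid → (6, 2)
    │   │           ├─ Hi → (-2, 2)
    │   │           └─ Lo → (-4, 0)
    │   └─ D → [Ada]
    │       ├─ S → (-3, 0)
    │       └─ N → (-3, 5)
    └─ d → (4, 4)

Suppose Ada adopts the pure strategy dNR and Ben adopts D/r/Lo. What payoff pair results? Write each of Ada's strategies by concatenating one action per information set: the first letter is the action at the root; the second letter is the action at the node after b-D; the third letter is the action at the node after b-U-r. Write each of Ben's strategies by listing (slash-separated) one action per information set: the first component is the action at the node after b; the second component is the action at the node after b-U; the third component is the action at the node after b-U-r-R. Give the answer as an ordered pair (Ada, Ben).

Trace the play path from the root:
  Ada plays d
→ terminal payoff (4, 4).
(Ada's choice at the node after b-D is never reached on this path, so it doesn't affect the outcome.)

(4, 4)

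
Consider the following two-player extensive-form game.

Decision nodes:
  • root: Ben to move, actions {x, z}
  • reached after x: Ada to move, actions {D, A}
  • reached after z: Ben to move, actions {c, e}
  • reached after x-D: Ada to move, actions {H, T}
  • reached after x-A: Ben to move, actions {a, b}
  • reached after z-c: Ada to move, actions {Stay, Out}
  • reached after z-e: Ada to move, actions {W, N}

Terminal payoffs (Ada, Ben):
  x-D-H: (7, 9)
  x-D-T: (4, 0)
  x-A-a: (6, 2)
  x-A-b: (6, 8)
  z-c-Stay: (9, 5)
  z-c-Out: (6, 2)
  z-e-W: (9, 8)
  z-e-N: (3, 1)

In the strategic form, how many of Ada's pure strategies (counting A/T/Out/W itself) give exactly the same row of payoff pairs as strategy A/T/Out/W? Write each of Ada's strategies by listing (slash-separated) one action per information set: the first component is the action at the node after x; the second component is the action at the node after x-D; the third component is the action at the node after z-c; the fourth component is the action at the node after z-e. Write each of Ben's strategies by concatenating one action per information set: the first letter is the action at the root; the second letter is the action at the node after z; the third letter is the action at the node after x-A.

2

Row for A/T/Out/W (columns xca, xcb, xea, xeb, zca, zcb, zea, zeb): (6,2) (6,8) (6,2) (6,8) (6,2) (6,2) (9,8) (9,8).
Under A/T/Out/W, Ada's choice at the node after x-D can never be reached regardless of what Ben does, so varying those choices leaves every outcome unchanged.
Holding the reachable choices fixed and varying the unreachable one freely already gives 2 equivalent strategies.
No other strategy reproduces this row, so those 2 are the full class: A/H/Out/W, A/T/Out/W.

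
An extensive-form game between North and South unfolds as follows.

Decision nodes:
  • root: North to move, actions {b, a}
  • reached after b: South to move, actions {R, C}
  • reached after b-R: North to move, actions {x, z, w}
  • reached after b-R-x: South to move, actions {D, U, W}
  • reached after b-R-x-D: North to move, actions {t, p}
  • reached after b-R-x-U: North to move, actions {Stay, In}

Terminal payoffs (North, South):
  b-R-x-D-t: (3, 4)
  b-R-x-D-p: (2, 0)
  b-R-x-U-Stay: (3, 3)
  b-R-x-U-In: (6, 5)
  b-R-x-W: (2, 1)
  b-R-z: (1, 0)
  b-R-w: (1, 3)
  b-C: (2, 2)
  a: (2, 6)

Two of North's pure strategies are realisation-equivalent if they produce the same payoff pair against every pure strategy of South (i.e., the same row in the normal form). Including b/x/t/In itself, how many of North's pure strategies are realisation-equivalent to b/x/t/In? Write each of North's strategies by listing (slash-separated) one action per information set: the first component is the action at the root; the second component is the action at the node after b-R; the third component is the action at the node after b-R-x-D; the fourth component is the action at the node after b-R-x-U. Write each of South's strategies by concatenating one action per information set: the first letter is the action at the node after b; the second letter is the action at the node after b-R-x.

Row for b/x/t/In (columns RD, RU, RW, CD, CU, CW): (3,4) (6,5) (2,1) (2,2) (2,2) (2,2).
Every one of North's information sets is on the play path for some reply by South when North follows b/x/t/In.
Changing the action at any of them therefore changes at least one column, so only b/x/t/In itself gives this row.

1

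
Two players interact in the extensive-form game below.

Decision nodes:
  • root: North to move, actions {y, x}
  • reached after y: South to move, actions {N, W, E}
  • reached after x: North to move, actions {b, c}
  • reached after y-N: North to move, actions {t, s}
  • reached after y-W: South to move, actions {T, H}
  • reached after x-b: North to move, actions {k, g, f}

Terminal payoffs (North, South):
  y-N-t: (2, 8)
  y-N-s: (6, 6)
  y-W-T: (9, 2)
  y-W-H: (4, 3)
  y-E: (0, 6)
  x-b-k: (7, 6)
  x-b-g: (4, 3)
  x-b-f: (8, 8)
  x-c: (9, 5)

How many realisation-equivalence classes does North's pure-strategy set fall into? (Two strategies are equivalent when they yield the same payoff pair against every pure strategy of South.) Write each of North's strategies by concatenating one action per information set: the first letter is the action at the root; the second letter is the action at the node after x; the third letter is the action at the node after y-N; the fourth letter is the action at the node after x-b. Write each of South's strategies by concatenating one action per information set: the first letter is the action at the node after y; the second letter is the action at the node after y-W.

6

North has 24 pure strategies: ybtk, ybtg, ybtf, ybsk, ybsg, ybsf, yctk, yctg, yctf, ycsk, ycsg, ycsf, xbtk, xbtg, xbtf, xbsk, xbsg, xbsf, xctk, xctg, xctf, xcsk, xcsg, xcsf. Columns: NT, NH, WT, WH, ET, EH.
{ybtk, ybtg, ybtf, yctk, yctg, yctf} → row (2,8) (2,8) (9,2) (4,3) (0,6) (0,6)
{ybsk, ybsg, ybsf, ycsk, ycsg, ycsf} → row (6,6) (6,6) (9,2) (4,3) (0,6) (0,6)
{xbtk, xbsk} → row (7,6) (7,6) (7,6) (7,6) (7,6) (7,6)
{xbtg, xbsg} → row (4,3) (4,3) (4,3) (4,3) (4,3) (4,3)
{xbtf, xbsf} → row (8,8) (8,8) (8,8) (8,8) (8,8) (8,8)
{xctk, xctg, xctf, xcsk, xcsg, xcsf} → row (9,5) (9,5) (9,5) (9,5) (9,5) (9,5)
That's 6 distinct rows out of 24 strategies.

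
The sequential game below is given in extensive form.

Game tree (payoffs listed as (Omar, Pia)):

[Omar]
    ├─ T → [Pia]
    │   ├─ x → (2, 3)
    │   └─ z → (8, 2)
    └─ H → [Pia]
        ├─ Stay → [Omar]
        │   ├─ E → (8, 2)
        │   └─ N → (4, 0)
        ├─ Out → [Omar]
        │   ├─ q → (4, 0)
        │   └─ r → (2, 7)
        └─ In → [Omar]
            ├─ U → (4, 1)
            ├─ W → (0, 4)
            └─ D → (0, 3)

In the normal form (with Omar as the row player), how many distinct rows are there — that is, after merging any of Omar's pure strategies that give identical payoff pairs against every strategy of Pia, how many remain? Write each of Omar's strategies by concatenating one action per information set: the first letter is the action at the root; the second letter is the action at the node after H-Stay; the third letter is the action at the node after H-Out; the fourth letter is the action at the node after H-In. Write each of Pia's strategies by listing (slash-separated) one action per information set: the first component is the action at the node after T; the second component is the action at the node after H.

13

Omar has 24 pure strategies: TEqU, TEqW, TEqD, TErU, TErW, TErD, TNqU, TNqW, TNqD, TNrU, TNrW, TNrD, HEqU, HEqW, HEqD, HErU, HErW, HErD, HNqU, HNqW, HNqD, HNrU, HNrW, HNrD. Columns: x/Stay, x/Out, x/In, z/Stay, z/Out, z/In.
{TEqU, TEqW, TEqD, TErU, TErW, TErD, TNqU, TNqW, TNqD, TNrU, TNrW, TNrD} → row (2,3) (2,3) (2,3) (8,2) (8,2) (8,2)
{HEqU} → row (8,2) (4,0) (4,1) (8,2) (4,0) (4,1)
{HEqW} → row (8,2) (4,0) (0,4) (8,2) (4,0) (0,4)
{HEqD} → row (8,2) (4,0) (0,3) (8,2) (4,0) (0,3)
{HErU} → row (8,2) (2,7) (4,1) (8,2) (2,7) (4,1)
{HErW} → row (8,2) (2,7) (0,4) (8,2) (2,7) (0,4)
{HErD} → row (8,2) (2,7) (0,3) (8,2) (2,7) (0,3)
{HNqU} → row (4,0) (4,0) (4,1) (4,0) (4,0) (4,1)
{HNqW} → row (4,0) (4,0) (0,4) (4,0) (4,0) (0,4)
{HNqD} → row (4,0) (4,0) (0,3) (4,0) (4,0) (0,3)
{HNrU} → row (4,0) (2,7) (4,1) (4,0) (2,7) (4,1)
{HNrW} → row (4,0) (2,7) (0,4) (4,0) (2,7) (0,4)
{HNrD} → row (4,0) (2,7) (0,3) (4,0) (2,7) (0,3)
That's 13 distinct rows out of 24 strategies.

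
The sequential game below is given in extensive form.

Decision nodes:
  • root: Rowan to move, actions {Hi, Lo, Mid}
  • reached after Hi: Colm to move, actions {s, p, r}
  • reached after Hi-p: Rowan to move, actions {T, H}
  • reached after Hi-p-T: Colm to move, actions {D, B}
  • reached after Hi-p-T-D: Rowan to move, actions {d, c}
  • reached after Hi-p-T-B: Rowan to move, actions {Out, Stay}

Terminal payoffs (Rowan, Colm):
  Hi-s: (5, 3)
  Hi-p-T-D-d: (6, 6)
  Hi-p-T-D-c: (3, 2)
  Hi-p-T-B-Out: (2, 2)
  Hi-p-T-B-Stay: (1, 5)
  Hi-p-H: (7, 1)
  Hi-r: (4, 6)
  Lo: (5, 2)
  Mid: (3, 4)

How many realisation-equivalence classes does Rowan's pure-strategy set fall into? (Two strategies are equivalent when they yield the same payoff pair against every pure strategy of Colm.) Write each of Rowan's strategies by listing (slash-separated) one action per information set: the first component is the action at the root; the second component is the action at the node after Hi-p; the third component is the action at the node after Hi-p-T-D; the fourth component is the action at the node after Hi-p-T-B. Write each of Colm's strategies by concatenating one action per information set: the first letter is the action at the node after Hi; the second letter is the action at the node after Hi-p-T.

7

Rowan has 24 pure strategies: Hi/T/d/Out, Hi/T/d/Stay, Hi/T/c/Out, Hi/T/c/Stay, Hi/H/d/Out, Hi/H/d/Stay, Hi/H/c/Out, Hi/H/c/Stay, Lo/T/d/Out, Lo/T/d/Stay, Lo/T/c/Out, Lo/T/c/Stay, Lo/H/d/Out, Lo/H/d/Stay, Lo/H/c/Out, Lo/H/c/Stay, Mid/T/d/Out, Mid/T/d/Stay, Mid/T/c/Out, Mid/T/c/Stay, Mid/H/d/Out, Mid/H/d/Stay, Mid/H/c/Out, Mid/H/c/Stay. Columns: sD, sB, pD, pB, rD, rB.
{Hi/T/d/Out} → row (5,3) (5,3) (6,6) (2,2) (4,6) (4,6)
{Hi/T/d/Stay} → row (5,3) (5,3) (6,6) (1,5) (4,6) (4,6)
{Hi/T/c/Out} → row (5,3) (5,3) (3,2) (2,2) (4,6) (4,6)
{Hi/T/c/Stay} → row (5,3) (5,3) (3,2) (1,5) (4,6) (4,6)
{Hi/H/d/Out, Hi/H/d/Stay, Hi/H/c/Out, Hi/H/c/Stay} → row (5,3) (5,3) (7,1) (7,1) (4,6) (4,6)
{Lo/T/d/Out, Lo/T/d/Stay, Lo/T/c/Out, Lo/T/c/Stay, Lo/H/d/Out, Lo/H/d/Stay, Lo/H/c/Out, Lo/H/c/Stay} → row (5,2) (5,2) (5,2) (5,2) (5,2) (5,2)
{Mid/T/d/Out, Mid/T/d/Stay, Mid/T/c/Out, Mid/T/c/Stay, Mid/H/d/Out, Mid/H/d/Stay, Mid/H/c/Out, Mid/H/c/Stay} → row (3,4) (3,4) (3,4) (3,4) (3,4) (3,4)
That's 7 distinct rows out of 24 strategies.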